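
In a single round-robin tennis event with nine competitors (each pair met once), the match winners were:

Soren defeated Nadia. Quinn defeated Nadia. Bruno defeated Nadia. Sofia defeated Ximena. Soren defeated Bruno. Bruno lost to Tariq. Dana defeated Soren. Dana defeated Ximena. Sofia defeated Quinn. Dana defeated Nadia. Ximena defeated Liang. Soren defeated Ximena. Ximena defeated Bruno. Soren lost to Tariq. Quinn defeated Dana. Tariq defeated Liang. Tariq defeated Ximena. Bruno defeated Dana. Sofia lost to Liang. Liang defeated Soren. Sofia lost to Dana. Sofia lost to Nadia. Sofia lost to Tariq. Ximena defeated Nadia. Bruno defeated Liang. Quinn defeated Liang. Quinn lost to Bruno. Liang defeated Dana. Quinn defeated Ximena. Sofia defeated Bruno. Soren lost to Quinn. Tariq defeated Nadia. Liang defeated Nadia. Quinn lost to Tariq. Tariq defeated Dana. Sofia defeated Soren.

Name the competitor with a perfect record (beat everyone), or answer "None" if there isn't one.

Tariq has 8 wins out of 8 opponents — a perfect record.

Tariq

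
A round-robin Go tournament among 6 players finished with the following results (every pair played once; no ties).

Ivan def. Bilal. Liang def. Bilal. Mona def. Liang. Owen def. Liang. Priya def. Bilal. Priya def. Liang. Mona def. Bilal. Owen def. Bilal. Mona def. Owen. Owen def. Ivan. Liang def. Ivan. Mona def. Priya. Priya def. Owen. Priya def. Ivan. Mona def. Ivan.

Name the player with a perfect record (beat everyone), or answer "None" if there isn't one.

Mona has 5 wins out of 5 opponents — a perfect record.

Mona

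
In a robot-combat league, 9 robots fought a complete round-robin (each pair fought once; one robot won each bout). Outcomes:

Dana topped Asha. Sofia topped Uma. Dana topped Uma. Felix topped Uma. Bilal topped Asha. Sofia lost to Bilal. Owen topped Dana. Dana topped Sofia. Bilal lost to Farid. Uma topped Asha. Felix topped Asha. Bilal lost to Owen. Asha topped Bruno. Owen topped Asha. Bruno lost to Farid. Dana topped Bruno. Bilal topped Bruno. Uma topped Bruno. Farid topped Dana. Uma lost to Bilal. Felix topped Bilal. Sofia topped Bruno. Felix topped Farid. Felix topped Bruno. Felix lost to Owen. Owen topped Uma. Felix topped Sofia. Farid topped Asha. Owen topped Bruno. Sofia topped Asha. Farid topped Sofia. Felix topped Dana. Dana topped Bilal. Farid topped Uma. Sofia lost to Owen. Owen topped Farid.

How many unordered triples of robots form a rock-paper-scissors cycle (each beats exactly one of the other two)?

Win totals: Dana 5, Bilal 4, Uma 2, Asha 1, Sofia 3, Owen 8, Farid 6, Bruno 0, Felix 7.
A robot with w wins dominates both others in C(w,2) triples; summing gives 10 + 6 + 1 + 0 + 3 + 28 + 15 + 0 + 21 = 84 transitive triples.
Total triples C(9,3) = 84, so cyclic triples = 84 − 84 = 0.

0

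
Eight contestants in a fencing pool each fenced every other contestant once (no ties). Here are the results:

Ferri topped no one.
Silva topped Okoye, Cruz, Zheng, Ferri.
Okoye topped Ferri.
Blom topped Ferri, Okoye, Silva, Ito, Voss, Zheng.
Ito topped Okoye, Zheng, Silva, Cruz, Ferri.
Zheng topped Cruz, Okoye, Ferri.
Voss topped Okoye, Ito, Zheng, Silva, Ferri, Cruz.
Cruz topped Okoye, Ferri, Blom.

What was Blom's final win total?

Blom's results: beat Ito, Okoye, Silva, Zheng, Ferri, Voss; lost to Cruz.
That is 6 wins.

6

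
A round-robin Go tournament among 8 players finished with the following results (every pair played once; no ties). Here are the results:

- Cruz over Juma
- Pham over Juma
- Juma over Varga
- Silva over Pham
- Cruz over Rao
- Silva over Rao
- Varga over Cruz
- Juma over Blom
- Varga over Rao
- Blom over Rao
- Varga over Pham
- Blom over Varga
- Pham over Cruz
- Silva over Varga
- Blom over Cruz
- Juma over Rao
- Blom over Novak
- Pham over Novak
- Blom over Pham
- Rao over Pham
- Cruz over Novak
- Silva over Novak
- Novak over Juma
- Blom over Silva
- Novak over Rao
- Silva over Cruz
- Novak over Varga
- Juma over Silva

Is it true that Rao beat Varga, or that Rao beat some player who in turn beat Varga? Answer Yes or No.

No

Rao did not beat Varga directly.
Rao beat Pham, but each of them lost to Varga. No two-step path.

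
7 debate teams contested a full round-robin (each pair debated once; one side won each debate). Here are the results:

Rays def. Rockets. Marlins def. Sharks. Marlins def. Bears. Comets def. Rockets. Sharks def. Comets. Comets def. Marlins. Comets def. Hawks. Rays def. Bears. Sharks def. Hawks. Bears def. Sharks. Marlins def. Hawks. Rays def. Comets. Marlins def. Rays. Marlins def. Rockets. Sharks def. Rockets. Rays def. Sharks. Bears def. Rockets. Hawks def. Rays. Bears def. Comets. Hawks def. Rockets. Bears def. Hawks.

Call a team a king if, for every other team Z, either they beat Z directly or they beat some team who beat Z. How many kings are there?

Sharks cannot reach Bears in two steps.
Hawks cannot reach Marlins in two steps.
Rockets cannot reach Sharks, Hawks, Comets, Bears, Marlins, Rays in two steps.
Comets reaches everyone (king).
Bears reaches everyone (king).
Marlins reaches everyone (king).
Rays reaches everyone (king).
Kings: Comets, Bears, Marlins, Rays — 4.

4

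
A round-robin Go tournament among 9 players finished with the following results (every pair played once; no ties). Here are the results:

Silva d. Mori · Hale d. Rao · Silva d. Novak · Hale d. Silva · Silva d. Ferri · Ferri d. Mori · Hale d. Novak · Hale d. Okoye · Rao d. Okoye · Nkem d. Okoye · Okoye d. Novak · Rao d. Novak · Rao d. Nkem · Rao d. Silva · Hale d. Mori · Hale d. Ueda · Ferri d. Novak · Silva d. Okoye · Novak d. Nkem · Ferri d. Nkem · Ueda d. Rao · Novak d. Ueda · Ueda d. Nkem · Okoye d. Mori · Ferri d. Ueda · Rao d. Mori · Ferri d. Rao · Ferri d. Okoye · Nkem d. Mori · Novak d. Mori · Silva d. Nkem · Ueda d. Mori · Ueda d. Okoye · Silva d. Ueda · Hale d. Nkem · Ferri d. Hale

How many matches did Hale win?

7

Hale's results: beat Ueda, Nkem, Mori, Novak, Rao, Silva, Okoye; lost to Ferri.
That is 7 wins.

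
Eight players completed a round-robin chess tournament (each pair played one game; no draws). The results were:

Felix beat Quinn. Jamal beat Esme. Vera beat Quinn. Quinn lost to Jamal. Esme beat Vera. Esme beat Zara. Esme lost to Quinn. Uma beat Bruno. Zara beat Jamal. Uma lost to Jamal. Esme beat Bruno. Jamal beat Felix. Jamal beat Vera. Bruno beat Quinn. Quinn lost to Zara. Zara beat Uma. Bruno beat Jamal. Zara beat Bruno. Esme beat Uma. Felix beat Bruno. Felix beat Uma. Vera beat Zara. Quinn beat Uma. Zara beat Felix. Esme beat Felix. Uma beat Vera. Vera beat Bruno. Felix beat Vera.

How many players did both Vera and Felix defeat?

2

Vera beat: Quinn, Zara, Bruno.
Felix beat: Quinn, Uma, Bruno, Vera.
Both beat: Quinn, Bruno — 2.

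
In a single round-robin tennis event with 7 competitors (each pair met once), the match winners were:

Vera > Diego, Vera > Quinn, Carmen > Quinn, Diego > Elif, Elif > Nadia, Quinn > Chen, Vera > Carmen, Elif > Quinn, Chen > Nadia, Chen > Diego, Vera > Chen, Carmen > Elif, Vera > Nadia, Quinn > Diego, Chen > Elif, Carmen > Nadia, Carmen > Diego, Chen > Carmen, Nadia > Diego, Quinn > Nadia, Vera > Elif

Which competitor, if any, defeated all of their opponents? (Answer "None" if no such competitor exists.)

Vera has 6 wins out of 6 opponents — a perfect record.

Vera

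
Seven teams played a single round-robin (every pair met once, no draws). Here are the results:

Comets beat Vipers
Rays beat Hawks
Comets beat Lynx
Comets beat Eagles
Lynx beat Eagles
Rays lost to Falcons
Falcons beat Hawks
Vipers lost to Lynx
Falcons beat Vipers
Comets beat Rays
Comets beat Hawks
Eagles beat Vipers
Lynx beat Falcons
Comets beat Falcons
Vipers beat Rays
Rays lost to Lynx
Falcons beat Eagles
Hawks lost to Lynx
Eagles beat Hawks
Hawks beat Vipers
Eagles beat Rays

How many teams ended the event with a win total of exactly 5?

Win totals: Hawks 1, Rays 1, Falcons 4, Vipers 1, Lynx 5, Comets 6, Eagles 3.
Exactly 5: Lynx — 1 team.

1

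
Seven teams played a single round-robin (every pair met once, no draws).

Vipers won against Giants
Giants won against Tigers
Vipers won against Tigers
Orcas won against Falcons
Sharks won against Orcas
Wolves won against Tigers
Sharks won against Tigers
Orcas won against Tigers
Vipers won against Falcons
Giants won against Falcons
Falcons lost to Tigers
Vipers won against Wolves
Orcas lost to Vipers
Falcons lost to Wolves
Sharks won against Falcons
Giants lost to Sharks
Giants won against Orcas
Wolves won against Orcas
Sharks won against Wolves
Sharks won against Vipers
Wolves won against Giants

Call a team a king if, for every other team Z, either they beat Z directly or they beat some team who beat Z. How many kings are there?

1

Tigers cannot reach Wolves, Vipers, Giants, Sharks, Orcas in two steps.
Falcons cannot reach Tigers, Wolves, Vipers, Giants, Sharks, Orcas in two steps.
Wolves cannot reach Vipers, Sharks in two steps.
Vipers cannot reach Sharks in two steps.
Giants cannot reach Wolves, Vipers, Sharks in two steps.
Sharks reaches everyone (king).
Orcas cannot reach Wolves, Vipers, Giants, Sharks in two steps.
Kings: Sharks — 1.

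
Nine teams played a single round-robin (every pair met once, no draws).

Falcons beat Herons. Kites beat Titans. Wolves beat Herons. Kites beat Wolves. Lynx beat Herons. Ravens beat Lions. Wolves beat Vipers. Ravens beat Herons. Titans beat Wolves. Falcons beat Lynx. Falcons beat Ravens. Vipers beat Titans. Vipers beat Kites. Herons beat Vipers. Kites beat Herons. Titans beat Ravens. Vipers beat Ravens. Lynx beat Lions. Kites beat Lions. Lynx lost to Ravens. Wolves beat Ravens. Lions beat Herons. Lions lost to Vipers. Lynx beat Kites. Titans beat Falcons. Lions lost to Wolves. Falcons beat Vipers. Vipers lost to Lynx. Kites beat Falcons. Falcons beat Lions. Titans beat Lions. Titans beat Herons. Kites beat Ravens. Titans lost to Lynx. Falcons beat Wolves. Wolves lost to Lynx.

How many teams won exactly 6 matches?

Win totals: Kites 6, Ravens 3, Herons 1, Vipers 4, Lynx 6, Wolves 4, Falcons 6, Lions 1, Titans 5.
Exactly 6: Kites, Lynx, Falcons — 3 teams.

3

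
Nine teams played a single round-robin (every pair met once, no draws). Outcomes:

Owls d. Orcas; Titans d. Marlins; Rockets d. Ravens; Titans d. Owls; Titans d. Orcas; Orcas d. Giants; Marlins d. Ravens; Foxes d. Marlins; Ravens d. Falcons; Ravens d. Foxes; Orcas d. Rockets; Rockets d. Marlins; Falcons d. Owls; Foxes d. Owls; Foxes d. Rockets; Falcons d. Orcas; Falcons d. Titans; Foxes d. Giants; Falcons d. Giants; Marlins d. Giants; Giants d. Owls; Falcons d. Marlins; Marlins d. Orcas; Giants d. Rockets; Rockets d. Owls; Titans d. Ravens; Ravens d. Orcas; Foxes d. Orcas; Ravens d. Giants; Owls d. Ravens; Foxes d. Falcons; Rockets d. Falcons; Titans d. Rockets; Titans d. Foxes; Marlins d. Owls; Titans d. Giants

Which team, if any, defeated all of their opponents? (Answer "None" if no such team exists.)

Highest win total is Titans with 7 (out of 8 possible).
Titans lost to Falcons, so no team went undefeated.

None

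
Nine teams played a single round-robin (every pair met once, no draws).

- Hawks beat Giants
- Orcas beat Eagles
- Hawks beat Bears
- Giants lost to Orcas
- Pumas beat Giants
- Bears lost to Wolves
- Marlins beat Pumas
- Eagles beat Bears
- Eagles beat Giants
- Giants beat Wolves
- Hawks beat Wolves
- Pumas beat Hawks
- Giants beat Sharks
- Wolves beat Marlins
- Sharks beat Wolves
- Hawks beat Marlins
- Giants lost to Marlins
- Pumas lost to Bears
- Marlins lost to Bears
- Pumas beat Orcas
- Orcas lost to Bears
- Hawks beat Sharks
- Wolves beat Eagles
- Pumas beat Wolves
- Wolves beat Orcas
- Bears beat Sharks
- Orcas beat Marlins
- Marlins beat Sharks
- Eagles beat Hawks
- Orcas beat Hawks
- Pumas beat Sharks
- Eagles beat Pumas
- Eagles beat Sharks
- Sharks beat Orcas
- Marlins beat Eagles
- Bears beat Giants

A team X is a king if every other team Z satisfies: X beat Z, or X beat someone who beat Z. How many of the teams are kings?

Marlins reaches everyone (king).
Orcas reaches everyone (king).
Sharks cannot reach Pumas in two steps.
Wolves reaches everyone (king).
Giants cannot reach Pumas, Hawks in two steps.
Bears reaches everyone (king).
Eagles reaches everyone (king).
Pumas reaches everyone (king).
Hawks reaches everyone (king).
Kings: Marlins, Orcas, Wolves, Bears, Eagles, Pumas, Hawks — 7.

7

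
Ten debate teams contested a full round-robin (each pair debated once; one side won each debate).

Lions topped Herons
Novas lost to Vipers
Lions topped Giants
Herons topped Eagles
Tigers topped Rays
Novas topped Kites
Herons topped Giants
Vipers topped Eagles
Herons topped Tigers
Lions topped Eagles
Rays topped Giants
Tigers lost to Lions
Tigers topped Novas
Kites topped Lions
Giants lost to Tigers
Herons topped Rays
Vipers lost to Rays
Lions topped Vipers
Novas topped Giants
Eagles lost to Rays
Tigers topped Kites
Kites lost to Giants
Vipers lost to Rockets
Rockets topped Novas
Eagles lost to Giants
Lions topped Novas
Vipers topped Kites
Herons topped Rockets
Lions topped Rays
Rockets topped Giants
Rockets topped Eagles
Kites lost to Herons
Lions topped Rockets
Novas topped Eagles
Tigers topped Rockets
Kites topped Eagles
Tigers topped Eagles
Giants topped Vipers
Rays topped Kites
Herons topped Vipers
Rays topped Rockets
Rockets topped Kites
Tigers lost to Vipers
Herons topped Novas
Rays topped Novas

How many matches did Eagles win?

Eagles' results: beat no one; lost to Novas, Rockets, Giants, Rays, Herons, Lions, Kites, Tigers, Vipers.
That is 0 wins.

0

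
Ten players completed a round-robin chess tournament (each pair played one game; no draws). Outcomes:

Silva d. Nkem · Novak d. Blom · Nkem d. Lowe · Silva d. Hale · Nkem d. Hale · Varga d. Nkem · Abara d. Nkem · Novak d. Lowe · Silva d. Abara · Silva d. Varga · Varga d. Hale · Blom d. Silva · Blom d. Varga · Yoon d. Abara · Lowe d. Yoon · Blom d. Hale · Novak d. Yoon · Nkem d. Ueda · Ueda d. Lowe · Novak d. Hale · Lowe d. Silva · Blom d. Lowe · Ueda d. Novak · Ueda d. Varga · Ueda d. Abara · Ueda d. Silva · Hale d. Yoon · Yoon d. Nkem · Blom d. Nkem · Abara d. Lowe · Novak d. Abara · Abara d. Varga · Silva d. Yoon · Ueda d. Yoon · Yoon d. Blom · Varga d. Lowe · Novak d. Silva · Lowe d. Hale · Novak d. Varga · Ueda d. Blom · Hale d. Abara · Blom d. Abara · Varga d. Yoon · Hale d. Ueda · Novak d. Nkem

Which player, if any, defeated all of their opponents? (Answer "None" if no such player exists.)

Highest win total is Novak with 8 (out of 9 possible).
Novak lost to Ueda, so no player went undefeated.

None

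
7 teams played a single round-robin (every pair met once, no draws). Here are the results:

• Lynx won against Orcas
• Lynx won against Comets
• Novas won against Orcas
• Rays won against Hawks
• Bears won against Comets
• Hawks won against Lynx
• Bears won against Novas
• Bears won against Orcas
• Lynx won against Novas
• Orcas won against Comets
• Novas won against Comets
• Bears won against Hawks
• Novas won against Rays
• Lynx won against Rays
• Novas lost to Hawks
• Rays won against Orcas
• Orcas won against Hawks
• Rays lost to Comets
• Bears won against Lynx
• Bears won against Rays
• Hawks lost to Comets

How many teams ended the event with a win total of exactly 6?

Win totals: Lynx 4, Rays 2, Bears 6, Orcas 2, Hawks 2, Comets 2, Novas 3.
Exactly 6: Bears — 1 team.

1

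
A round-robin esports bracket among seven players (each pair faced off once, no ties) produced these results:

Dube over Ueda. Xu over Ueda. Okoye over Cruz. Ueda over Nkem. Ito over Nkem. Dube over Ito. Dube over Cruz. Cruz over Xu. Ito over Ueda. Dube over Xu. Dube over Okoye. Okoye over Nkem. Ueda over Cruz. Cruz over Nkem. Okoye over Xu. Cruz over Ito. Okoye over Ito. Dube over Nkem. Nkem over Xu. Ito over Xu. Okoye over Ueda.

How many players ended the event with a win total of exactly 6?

Win totals: Ueda 2, Cruz 3, Xu 1, Ito 3, Okoye 5, Dube 6, Nkem 1.
Exactly 6: Dube — 1 player.

1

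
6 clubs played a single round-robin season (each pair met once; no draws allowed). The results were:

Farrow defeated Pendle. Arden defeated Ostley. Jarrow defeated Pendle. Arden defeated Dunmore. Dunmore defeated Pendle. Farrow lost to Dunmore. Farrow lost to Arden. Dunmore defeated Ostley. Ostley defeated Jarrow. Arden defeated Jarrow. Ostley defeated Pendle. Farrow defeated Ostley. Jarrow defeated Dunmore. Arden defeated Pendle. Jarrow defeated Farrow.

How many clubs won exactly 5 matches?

Win totals: Farrow 2, Dunmore 3, Jarrow 3, Arden 5, Pendle 0, Ostley 2.
Exactly 5: Arden — 1 club.

1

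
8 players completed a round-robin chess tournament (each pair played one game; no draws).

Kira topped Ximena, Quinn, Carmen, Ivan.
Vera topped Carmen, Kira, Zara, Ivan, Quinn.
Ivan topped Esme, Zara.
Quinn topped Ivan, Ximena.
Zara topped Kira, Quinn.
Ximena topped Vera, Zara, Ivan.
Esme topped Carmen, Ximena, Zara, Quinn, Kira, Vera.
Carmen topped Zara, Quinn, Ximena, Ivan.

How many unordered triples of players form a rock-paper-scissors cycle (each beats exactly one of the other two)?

13

Win totals: Carmen 4, Vera 5, Quinn 2, Kira 4, Esme 6, Zara 2, Ivan 2, Ximena 3.
A player with w wins dominates both others in C(w,2) triples; summing gives 6 + 10 + 1 + 6 + 15 + 1 + 1 + 3 = 43 transitive triples.
Total triples C(8,3) = 56, so cyclic triples = 56 − 43 = 13.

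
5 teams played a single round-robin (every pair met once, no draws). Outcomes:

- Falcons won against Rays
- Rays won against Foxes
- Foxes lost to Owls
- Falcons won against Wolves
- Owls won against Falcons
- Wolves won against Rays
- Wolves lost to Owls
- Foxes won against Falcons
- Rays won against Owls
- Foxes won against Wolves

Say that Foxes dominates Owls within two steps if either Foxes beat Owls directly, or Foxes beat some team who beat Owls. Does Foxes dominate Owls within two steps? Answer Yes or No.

No

Foxes did not beat Owls directly.
Foxes beat Falcons, Wolves, but each of them lost to Owls. No two-step path.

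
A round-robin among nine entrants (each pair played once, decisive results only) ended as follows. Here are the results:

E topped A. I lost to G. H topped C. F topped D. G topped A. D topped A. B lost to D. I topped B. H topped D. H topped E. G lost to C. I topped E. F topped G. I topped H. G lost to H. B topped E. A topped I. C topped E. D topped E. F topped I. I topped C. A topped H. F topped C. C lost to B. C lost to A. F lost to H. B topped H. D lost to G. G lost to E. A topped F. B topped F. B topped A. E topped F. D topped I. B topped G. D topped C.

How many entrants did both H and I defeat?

2

H beat: C, D, E, F, G.
I beat: B, C, E, H.
Both beat: C, E — 2.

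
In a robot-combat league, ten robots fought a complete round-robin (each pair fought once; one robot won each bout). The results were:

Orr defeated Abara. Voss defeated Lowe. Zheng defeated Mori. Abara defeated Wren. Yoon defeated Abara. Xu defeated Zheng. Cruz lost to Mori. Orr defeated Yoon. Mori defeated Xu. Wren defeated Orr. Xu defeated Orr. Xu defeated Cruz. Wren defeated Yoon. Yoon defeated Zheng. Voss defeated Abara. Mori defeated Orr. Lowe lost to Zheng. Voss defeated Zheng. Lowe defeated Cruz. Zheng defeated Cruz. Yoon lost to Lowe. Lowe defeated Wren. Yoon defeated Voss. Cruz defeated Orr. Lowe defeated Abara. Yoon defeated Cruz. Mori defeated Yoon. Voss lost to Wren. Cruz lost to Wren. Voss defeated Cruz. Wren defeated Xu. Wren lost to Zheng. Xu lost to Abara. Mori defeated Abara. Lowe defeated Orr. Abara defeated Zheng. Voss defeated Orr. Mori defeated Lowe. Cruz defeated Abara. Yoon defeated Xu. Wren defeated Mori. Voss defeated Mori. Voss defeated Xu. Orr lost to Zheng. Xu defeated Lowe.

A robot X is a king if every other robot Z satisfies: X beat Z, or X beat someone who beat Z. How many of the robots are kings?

7

Cruz cannot reach Mori, Voss, Lowe in two steps.
Yoon reaches everyone (king).
Xu cannot reach Voss in two steps.
Mori reaches everyone (king).
Abara reaches everyone (king).
Wren reaches everyone (king).
Zheng reaches everyone (king).
Voss reaches everyone (king).
Orr cannot reach Mori, Lowe in two steps.
Lowe reaches everyone (king).
Kings: Yoon, Mori, Abara, Wren, Zheng, Voss, Lowe — 7.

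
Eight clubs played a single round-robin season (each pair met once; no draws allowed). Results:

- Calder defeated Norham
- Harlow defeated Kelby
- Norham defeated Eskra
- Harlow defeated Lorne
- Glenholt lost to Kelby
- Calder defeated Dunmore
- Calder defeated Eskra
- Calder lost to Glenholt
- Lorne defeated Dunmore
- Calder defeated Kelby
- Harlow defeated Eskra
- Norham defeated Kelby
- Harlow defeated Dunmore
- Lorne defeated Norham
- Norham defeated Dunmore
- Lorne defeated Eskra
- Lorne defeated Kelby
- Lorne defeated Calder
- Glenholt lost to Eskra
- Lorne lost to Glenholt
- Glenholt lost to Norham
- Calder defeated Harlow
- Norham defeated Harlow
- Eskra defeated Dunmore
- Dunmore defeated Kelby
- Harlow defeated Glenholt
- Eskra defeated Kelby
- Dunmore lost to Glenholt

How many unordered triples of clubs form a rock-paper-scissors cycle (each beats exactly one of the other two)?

10

Win totals: Dunmore 1, Kelby 1, Harlow 5, Glenholt 3, Calder 5, Eskra 3, Norham 5, Lorne 5.
A club with w wins dominates both others in C(w,2) triples; summing gives 0 + 0 + 10 + 3 + 10 + 3 + 10 + 10 = 46 transitive triples.
Total triples C(8,3) = 56, so cyclic triples = 56 − 46 = 10.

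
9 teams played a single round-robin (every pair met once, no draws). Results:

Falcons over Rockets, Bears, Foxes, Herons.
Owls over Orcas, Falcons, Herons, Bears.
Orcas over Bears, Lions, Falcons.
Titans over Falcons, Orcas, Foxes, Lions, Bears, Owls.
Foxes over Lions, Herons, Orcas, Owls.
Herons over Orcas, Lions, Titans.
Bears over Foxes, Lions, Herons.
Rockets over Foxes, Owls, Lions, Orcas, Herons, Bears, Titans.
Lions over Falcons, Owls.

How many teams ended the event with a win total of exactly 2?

1

Win totals: Titans 6, Foxes 4, Herons 3, Owls 4, Falcons 4, Rockets 7, Orcas 3, Bears 3, Lions 2.
Exactly 2: Lions — 1 team.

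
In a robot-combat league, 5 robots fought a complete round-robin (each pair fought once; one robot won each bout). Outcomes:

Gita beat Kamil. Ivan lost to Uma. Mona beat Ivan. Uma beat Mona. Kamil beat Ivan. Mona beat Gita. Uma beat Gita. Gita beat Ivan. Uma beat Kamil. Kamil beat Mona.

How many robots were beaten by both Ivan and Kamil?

Ivan beat: no one.
Kamil beat: Ivan, Mona.
No one was beaten by both.

0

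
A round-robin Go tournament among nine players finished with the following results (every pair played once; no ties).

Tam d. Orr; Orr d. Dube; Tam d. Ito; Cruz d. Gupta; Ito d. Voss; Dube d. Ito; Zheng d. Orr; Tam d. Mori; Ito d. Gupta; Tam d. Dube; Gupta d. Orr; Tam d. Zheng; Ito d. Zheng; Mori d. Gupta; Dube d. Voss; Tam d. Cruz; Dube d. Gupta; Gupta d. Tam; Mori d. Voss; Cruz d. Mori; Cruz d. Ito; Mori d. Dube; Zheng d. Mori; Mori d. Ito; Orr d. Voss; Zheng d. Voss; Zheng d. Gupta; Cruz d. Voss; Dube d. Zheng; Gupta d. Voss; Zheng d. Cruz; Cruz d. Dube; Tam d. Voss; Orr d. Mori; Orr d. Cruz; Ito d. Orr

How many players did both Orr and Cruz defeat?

Orr beat: Voss, Cruz, Mori, Dube.
Cruz beat: Gupta, Voss, Mori, Dube, Ito.
Both beat: Voss, Mori, Dube — 3.

3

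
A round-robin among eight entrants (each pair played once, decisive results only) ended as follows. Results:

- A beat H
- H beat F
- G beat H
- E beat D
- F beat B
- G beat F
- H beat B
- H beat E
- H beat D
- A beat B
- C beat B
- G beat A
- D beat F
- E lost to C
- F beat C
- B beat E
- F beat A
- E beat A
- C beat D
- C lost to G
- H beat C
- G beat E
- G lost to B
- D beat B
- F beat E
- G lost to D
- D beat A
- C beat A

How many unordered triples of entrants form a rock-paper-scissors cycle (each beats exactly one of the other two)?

15

Win totals: A 2, B 2, C 4, D 4, E 2, F 4, G 5, H 5.
An entrant with w wins dominates both others in C(w,2) triples; summing gives 1 + 1 + 6 + 6 + 1 + 6 + 10 + 10 = 41 transitive triples.
Total triples C(8,3) = 56, so cyclic triples = 56 − 41 = 15.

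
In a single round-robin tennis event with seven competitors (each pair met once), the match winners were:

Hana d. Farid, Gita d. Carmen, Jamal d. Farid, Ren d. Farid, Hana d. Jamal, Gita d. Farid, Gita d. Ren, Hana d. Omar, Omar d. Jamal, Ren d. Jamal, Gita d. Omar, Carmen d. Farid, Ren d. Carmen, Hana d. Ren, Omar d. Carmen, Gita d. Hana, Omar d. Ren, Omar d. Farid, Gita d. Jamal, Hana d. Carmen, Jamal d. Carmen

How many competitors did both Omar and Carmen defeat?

1

Omar beat: Carmen, Jamal, Ren, Farid.
Carmen beat: Farid.
Both beat: Farid — 1.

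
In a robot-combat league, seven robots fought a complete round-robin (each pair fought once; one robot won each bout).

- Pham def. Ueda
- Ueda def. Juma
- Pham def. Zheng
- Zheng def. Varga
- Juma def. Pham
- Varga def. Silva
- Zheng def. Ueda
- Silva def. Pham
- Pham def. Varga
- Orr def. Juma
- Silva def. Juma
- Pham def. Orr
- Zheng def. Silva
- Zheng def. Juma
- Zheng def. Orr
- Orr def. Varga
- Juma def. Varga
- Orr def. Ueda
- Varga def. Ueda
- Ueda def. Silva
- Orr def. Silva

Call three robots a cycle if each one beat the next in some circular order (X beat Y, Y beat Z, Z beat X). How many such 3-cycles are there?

9

Win totals: Juma 2, Silva 2, Ueda 2, Zheng 5, Pham 4, Varga 2, Orr 4.
A robot with w wins dominates both others in C(w,2) triples; summing gives 1 + 1 + 1 + 10 + 6 + 1 + 6 = 26 transitive triples.
Total triples C(7,3) = 35, so cyclic triples = 35 − 26 = 9.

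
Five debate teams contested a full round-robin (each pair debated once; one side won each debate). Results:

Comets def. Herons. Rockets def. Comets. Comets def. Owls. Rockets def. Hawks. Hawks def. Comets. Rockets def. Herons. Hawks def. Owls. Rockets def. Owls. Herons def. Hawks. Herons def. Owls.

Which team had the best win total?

Rockets

Win totals: Owls 0, Herons 2, Comets 2, Rockets 4, Hawks 2.
Rockets leads with 4 wins (next highest: 2).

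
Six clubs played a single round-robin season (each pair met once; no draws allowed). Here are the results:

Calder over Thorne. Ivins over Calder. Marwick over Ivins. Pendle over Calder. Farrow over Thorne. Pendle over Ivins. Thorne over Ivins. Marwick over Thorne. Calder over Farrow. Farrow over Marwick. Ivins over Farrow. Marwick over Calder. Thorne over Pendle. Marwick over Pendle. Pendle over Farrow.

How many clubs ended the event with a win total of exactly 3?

1

Win totals: Calder 2, Farrow 2, Marwick 4, Ivins 2, Pendle 3, Thorne 2.
Exactly 3: Pendle — 1 club.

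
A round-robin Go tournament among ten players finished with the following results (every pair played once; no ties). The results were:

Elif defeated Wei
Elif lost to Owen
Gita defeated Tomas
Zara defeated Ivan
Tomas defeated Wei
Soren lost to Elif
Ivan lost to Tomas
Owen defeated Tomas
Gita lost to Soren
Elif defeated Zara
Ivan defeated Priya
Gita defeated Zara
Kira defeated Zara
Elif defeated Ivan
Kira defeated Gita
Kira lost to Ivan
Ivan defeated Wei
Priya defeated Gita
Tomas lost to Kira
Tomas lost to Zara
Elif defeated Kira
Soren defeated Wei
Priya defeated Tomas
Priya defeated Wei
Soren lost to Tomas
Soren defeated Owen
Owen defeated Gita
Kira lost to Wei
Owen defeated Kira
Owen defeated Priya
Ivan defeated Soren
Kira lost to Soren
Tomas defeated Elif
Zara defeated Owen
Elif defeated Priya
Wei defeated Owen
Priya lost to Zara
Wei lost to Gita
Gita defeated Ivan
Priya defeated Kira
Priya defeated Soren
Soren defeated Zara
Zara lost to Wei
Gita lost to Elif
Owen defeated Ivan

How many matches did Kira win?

Kira's results: beat Zara, Tomas, Gita; lost to Wei, Priya, Ivan, Soren, Owen, Elif.
That is 3 wins.

3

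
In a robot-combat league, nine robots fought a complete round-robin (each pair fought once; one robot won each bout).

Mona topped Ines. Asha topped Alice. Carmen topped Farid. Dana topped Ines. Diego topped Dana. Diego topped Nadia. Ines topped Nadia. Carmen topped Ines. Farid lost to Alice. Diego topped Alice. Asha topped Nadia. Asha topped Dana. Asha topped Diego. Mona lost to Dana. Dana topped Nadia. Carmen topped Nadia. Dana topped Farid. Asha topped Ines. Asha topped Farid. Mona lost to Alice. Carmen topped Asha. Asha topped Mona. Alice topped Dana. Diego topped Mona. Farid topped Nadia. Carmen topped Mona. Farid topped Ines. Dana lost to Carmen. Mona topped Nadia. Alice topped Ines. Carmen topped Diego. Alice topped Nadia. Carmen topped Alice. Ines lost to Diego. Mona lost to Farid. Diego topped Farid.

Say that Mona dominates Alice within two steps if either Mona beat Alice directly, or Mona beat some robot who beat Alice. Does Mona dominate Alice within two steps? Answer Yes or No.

Mona did not beat Alice directly.
Mona beat Nadia, Ines, but each of them lost to Alice. No two-step path.

No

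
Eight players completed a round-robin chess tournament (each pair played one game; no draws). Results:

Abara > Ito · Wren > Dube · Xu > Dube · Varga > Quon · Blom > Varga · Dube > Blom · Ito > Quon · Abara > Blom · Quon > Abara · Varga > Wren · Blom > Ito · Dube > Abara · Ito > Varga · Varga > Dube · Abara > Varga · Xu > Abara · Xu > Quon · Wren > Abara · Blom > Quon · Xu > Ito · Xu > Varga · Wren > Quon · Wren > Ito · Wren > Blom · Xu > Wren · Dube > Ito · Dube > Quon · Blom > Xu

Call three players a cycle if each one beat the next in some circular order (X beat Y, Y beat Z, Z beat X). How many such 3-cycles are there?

12

Win totals: Dube 4, Wren 5, Ito 2, Quon 1, Blom 4, Xu 6, Abara 3, Varga 3.
A player with w wins dominates both others in C(w,2) triples; summing gives 6 + 10 + 1 + 0 + 6 + 15 + 3 + 3 = 44 transitive triples.
Total triples C(8,3) = 56, so cyclic triples = 56 − 44 = 12.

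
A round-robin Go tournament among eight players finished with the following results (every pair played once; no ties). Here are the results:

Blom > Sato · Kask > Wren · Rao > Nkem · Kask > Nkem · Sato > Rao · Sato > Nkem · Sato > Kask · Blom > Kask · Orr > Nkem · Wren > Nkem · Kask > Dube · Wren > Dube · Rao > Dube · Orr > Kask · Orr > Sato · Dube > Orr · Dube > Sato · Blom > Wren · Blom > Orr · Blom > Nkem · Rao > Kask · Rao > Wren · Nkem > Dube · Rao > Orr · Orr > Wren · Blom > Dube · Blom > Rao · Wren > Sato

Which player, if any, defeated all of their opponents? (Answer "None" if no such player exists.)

Blom

Blom has 7 wins out of 7 opponents — a perfect record.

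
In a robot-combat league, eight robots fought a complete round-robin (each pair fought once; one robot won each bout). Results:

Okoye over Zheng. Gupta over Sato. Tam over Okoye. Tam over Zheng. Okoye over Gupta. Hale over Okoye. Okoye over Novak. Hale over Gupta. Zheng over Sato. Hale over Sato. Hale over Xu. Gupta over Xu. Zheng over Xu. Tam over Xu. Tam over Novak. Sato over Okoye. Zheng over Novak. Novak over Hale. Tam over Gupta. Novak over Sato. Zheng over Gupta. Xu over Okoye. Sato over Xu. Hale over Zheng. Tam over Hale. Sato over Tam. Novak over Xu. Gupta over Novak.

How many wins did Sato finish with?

3

Sato's results: beat Tam, Okoye, Xu; lost to Zheng, Hale, Gupta, Novak.
That is 3 wins.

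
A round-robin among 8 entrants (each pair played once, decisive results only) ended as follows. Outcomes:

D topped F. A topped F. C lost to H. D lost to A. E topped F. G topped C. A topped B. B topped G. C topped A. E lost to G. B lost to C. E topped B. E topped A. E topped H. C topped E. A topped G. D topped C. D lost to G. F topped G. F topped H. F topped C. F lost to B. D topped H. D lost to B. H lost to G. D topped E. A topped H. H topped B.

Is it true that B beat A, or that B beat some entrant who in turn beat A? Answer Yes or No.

No

B did not beat A directly.
B beat D, F, G, but each of them lost to A. No two-step path.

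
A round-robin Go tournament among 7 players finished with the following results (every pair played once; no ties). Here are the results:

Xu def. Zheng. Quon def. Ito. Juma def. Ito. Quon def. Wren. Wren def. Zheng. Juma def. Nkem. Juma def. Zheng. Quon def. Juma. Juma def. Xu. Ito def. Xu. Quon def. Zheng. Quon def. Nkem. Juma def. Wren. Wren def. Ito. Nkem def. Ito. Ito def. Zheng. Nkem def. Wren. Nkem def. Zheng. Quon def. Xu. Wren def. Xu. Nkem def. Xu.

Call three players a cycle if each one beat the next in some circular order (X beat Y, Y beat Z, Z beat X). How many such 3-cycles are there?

Win totals: Xu 1, Ito 2, Wren 3, Juma 5, Quon 6, Zheng 0, Nkem 4.
A player with w wins dominates both others in C(w,2) triples; summing gives 0 + 1 + 3 + 10 + 15 + 0 + 6 = 35 transitive triples.
Total triples C(7,3) = 35, so cyclic triples = 35 − 35 = 0.

0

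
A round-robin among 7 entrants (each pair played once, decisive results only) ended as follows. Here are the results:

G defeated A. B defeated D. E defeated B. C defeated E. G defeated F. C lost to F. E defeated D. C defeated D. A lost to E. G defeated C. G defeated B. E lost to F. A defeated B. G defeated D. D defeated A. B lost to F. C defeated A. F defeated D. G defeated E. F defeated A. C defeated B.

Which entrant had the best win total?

Win totals: A 1, B 1, C 4, D 1, E 3, F 5, G 6.
G leads with 6 wins (next highest: 5).

G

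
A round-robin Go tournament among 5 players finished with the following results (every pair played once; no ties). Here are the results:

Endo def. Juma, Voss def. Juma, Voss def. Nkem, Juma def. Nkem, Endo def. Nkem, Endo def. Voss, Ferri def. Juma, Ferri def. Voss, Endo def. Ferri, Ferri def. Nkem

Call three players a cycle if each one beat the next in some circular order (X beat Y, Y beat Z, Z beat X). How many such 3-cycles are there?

0

Of the C(5,3) = 10 triples, the cyclic ones are: none.
That is 0.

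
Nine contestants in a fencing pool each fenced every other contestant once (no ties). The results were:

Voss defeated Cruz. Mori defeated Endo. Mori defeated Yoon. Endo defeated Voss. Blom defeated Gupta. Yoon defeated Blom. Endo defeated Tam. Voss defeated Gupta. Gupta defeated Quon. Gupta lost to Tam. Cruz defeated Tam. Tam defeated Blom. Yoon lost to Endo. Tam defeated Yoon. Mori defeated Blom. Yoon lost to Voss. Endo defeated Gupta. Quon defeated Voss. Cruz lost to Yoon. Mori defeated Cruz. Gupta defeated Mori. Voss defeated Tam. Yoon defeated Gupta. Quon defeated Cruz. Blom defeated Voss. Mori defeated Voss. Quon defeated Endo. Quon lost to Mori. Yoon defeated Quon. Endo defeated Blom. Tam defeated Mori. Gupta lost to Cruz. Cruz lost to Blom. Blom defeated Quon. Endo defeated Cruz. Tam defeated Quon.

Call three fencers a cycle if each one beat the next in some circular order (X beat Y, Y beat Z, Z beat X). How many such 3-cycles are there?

21

Win totals: Tam 5, Cruz 2, Endo 6, Mori 6, Quon 3, Blom 4, Gupta 2, Voss 4, Yoon 4.
A fencer with w wins dominates both others in C(w,2) triples; summing gives 10 + 1 + 15 + 15 + 3 + 6 + 1 + 6 + 6 = 63 transitive triples.
Total triples C(9,3) = 84, so cyclic triples = 84 − 63 = 21.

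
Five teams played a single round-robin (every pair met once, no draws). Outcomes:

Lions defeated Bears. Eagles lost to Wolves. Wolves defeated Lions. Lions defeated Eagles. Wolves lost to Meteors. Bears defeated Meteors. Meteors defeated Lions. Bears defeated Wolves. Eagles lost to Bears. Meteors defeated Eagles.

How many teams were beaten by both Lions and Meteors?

1

Lions beat: Bears, Eagles.
Meteors beat: Eagles, Lions, Wolves.
Both beat: Eagles — 1.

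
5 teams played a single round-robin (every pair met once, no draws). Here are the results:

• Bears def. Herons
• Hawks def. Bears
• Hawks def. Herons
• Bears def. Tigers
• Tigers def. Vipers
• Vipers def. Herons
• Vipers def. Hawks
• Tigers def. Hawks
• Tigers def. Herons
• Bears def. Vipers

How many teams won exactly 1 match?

0

Win totals: Tigers 3, Bears 3, Vipers 2, Herons 0, Hawks 2.
No team has exactly 1 wins.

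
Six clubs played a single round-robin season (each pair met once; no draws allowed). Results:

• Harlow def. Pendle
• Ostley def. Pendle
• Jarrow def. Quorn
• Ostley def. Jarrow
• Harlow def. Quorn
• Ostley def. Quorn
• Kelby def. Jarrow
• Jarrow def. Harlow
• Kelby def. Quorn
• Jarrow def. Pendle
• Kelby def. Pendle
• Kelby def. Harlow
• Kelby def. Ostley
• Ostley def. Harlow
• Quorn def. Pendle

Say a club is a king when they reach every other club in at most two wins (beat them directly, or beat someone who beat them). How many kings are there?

Kelby reaches everyone (king).
Quorn cannot reach Kelby, Harlow, Ostley, Jarrow in two steps.
Pendle cannot reach Kelby, Quorn, Harlow, Ostley, Jarrow in two steps.
Harlow cannot reach Kelby, Ostley, Jarrow in two steps.
Ostley cannot reach Kelby in two steps.
Jarrow cannot reach Kelby, Ostley in two steps.
Kings: Kelby — 1.

1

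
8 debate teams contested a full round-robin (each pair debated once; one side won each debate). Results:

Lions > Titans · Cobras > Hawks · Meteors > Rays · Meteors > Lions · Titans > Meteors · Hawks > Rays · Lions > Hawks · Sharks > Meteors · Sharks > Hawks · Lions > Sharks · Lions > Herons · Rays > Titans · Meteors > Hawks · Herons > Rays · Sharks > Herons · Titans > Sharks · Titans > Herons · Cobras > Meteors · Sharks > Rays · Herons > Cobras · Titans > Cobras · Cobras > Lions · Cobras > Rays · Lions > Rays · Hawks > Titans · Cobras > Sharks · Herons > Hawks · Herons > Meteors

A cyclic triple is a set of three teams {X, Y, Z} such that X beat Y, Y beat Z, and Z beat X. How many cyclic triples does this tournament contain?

Win totals: Herons 4, Meteors 3, Titans 4, Rays 1, Hawks 2, Sharks 4, Lions 5, Cobras 5.
A team with w wins dominates both others in C(w,2) triples; summing gives 6 + 3 + 6 + 0 + 1 + 6 + 10 + 10 = 42 transitive triples.
Total triples C(8,3) = 56, so cyclic triples = 56 − 42 = 14.

14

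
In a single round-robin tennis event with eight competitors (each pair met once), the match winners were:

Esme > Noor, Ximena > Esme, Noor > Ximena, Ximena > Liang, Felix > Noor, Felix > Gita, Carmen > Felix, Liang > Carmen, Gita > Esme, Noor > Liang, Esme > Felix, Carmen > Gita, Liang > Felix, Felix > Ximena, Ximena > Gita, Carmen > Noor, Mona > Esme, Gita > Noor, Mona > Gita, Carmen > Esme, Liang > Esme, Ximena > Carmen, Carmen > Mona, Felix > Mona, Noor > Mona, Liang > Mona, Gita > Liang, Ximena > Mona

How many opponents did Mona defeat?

2

Mona's results: beat Esme, Gita; lost to Ximena, Liang, Carmen, Felix, Noor.
That is 2 wins.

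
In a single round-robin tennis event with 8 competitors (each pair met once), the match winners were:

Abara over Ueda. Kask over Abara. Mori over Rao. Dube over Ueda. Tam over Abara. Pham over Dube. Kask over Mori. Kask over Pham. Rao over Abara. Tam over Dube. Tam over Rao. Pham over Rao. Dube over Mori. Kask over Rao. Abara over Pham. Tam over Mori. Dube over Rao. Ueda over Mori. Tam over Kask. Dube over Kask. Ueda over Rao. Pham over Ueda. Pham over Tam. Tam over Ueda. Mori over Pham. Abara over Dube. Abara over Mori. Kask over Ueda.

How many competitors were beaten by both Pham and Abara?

2

Pham beat: Ueda, Dube, Tam, Rao.
Abara beat: Ueda, Mori, Dube, Pham.
Both beat: Ueda, Dube — 2.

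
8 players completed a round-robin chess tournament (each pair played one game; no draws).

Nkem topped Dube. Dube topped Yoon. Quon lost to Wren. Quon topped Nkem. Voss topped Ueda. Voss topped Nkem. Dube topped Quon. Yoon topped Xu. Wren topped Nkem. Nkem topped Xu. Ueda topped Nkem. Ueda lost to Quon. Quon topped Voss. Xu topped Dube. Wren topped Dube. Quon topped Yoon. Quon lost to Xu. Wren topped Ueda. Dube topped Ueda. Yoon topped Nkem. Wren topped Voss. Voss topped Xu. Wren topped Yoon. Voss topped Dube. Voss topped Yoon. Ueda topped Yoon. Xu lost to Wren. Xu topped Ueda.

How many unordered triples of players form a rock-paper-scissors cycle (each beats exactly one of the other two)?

10

Win totals: Ueda 2, Dube 3, Voss 5, Nkem 2, Wren 7, Quon 4, Xu 3, Yoon 2.
A player with w wins dominates both others in C(w,2) triples; summing gives 1 + 3 + 10 + 1 + 21 + 6 + 3 + 1 = 46 transitive triples.
Total triples C(8,3) = 56, so cyclic triples = 56 − 46 = 10.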